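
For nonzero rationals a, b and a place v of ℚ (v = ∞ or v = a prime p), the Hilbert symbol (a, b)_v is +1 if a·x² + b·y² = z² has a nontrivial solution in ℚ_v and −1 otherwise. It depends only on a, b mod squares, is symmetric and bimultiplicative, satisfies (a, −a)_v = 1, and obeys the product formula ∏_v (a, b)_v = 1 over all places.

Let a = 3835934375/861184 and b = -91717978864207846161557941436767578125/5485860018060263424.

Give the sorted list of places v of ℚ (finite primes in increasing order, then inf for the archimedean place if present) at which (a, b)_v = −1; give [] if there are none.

(a, b) ≡ (125255, -372832655195) mod (ℚ^×)²; places V = {2, 3, 5, 7, 11, 13, 23, 29, 31, 41, 43, 47, ∞}.
(a,b)_7: α=2, u≡4; β=9, v≡1 (mod 7); (4|7)=+1, (1|7)=+1; sign (−1)^0·+1^9·+1^2 = +1.
(a,b)_2: α=-10, β=-32; u≡7, v≡5 (mod 8); ε(u)ε(v)=1·0, αω(v)=-10·1, βω(u)=-32·0; sum ≡ 0  ⇒  +1.
(a,b)_∞: sgn(125255)=+, sgn(-372832655195)=−, so +1.
(a,b)_23: α=0, u≡21; β=-2, v≡20 (mod 23); (21|23)=-1, (20|23)=-1; sign (−1)^0·-1^-2·-1^0 = +1.
(a,b)_47: α=1, u≡26; β=3, v≡6 (mod 47); (26|47)=-1, (6|47)=+1; sign (−1)^1·-1^3·+1^1 = +1.
(a,b)_3: α=0, u≡2; β=-2, v≡1 (mod 3); (2|3)=-1, (1|3)=+1; sign (−1)^0·-1^-2·+1^0 = +1.
(a,b)_31: α=0, u≡12; β=3, v≡24 (mod 31); (12|31)=-1, (24|31)=-1; sign (−1)^0·-1^3·-1^0 = -1.
(a,b)_41: α=1, u≡2; β=3, v≡3 (mod 41); (2|41)=+1, (3|41)=-1; sign (−1)^0·+1^3·-1^1 = -1.
(a,b)_13: α=1, u≡6; β=1, v≡10 (mod 13); (6|13)=-1, (10|13)=+1; sign (−1)^0·-1^1·+1^1 = -1.
(a,b)_11: α=0, u≡4; β=-1, v≡4 (mod 11); (4|11)=+1, (4|11)=+1; sign (−1)^0·+1^-1·+1^0 = +1.
(a,b)_43: α=0, u≡19; β=1, v≡13 (mod 43); (19|43)=-1, (13|43)=+1; sign (−1)^0·-1^1·+1^0 = -1.
(a,b)_5: α=5, u≡1; β=19, v≡4 (mod 5); (1|5)=+1, (4|5)=+1; sign (−1)^0·+1^19·+1^5 = +1.
(a,b)_29: α=-2, u≡23; β=-3, v≡21 (mod 29); (23|29)=+1, (21|29)=-1; sign (−1)^0·+1^-3·-1^-2 = +1.
(125255, -372832655195 / ℚ) ramifies at {13, 31, 41, 43}: a division algebra.

[13, 31, 41, 43]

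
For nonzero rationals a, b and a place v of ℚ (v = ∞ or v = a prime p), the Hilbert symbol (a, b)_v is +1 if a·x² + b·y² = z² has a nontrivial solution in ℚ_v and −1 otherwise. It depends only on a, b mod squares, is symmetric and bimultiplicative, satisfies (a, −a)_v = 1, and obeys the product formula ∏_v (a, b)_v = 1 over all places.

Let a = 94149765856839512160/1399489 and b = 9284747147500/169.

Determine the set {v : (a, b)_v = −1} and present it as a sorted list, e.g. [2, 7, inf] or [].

(a, b) ≡ (12710, 19) mod (ℚ^×)²; places V = {2, 3, 5, 7, 11, 13, 19, 31, 41, ∞}.
(a,b)_11: α=2, u≡3; β=2, v≡7 (mod 11); (3|11)=+1, (7|11)=-1; sign (−1)^0·+1^2·-1^2 = +1.
(a,b)_41: α=3, u≡33; β=2, v≡22 (mod 41); (33|41)=+1, (22|41)=-1; sign (−1)^0·+1^2·-1^3 = -1.
(a,b)_2: α=5, β=2; u≡3, v≡3 (mod 8); ε(u)ε(v)=1·1, αω(v)=5·1, βω(u)=2·1; sum ≡ 0  ⇒  +1.
(a,b)_31: α=3, u≡2; β=2, v≡19 (mod 31); (2|31)=+1, (19|31)=+1; sign (−1)^0·+1^2·+1^3 = +1.
(a,b)_19: α=2, u≡8; β=1, v≡17 (mod 19); (8|19)=-1, (17|19)=+1; sign (−1)^0·-1^1·+1^2 = -1.
(a,b)_3: α=8, u≡2; β=0, v≡1 (mod 3); (2|3)=-1, (1|3)=+1; sign (−1)^0·-1^0·+1^8 = +1.
(a,b)_∞: sgn(12710)=+, sgn(19)=+, so +1.
(a,b)_7: α=-2, u≡5; β=0, v≡6 (mod 7); (5|7)=-1, (6|7)=-1; sign (−1)^0·-1^0·-1^-2 = +1.
(a,b)_13: α=-4, u≡12; β=-2, v≡6 (mod 13); (12|13)=+1, (6|13)=-1; sign (−1)^0·+1^-2·-1^-4 = +1.
(a,b)_5: α=1, u≡3; β=4, v≡4 (mod 5); (3|5)=-1, (4|5)=+1; sign (−1)^0·-1^4·+1^1 = +1.
(12710, 19 / ℚ) ramifies at {19, 41}: a division algebra.

[19, 41]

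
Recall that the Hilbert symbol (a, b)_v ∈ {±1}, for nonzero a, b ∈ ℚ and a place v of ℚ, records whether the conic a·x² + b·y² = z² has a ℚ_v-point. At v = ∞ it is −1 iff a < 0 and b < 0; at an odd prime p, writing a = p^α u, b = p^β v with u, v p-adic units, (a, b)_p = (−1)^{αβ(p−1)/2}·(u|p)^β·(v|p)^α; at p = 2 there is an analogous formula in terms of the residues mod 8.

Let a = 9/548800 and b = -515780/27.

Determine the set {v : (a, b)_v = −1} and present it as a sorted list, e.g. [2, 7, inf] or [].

(a, b) ≡ (7, -386835) mod (ℚ^×)²; places V = {2, 3, 5, 7, 17, 37, 41, ∞}.
(a,b)_17: α=0, u≡10; β=1, v≡9 (mod 17); (10|17)=-1, (9|17)=+1; sign (−1)^0·-1^1·+1^0 = -1.
(a,b)_5: α=-2, u≡2; β=1, v≡2 (mod 5); (2|5)=-1, (2|5)=-1; sign (−1)^0·-1^1·-1^-2 = -1.
(a,b)_7: α=-3, u≡4; β=0, v≡6 (mod 7); (4|7)=+1, (6|7)=-1; sign (−1)^0·+1^0·-1^-3 = -1.
(a,b)_2: α=-6, β=2; u≡7, v≡5 (mod 8); ε(u)ε(v)=1·0, αω(v)=-6·1, βω(u)=2·0; sum ≡ 0  ⇒  +1.
(a,b)_3: α=2, u≡1; β=-3, v≡1 (mod 3); (1|3)=+1, (1|3)=+1; sign (−1)^0·+1^-3·+1^2 = +1.
(a,b)_∞: sgn(7)=+, sgn(-386835)=−, so +1.
(a,b)_37: α=0, u≡26; β=1, v≡25 (mod 37); (26|37)=+1, (25|37)=+1; sign (−1)^0·+1^1·+1^0 = +1.
(a,b)_41: α=0, u≡17; β=1, v≡20 (mod 41); (17|41)=-1, (20|41)=+1; sign (−1)^0·-1^1·+1^0 = -1.
|Ram(7, -386835)| = 4, even; anisotropic at {5, 7, 17, 41}.

[5, 7, 17, 41]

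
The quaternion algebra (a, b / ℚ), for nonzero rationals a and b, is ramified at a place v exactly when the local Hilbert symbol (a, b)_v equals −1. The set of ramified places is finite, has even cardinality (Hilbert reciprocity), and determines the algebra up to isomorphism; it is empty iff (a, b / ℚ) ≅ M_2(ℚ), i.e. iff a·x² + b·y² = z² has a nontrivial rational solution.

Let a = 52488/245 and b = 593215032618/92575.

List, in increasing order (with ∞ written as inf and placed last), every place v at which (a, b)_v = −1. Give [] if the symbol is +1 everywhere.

(a, b) ≡ (10, 10374) mod (ℚ^×)²; places V = {2, 3, 5, 7, 13, 19, 23, ∞}.
(a,b)_13: α=0, u≡3; β=3, v≡8 (mod 13); (3|13)=+1, (8|13)=-1; sign (−1)^0·+1^3·-1^0 = +1.
(a,b)_5: α=-1, u≡2; β=-2, v≡1 (mod 5); (2|5)=-1, (1|5)=+1; sign (−1)^0·-1^-2·+1^-1 = +1.
(a,b)_19: α=0, u≡14; β=3, v≡2 (mod 19); (14|19)=-1, (2|19)=-1; sign (−1)^0·-1^3·-1^0 = -1.
(a,b)_∞: sgn(10)=+, sgn(10374)=+, so +1.
(a,b)_2: α=3, β=1; u≡5, v≡3 (mod 8); ε(u)ε(v)=0·1, αω(v)=3·1, βω(u)=1·1; sum ≡ 0  ⇒  +1.
(a,b)_7: α=-2, u≡6; β=-1, v≡6 (mod 7); (6|7)=-1, (6|7)=-1; sign (−1)^0·-1^-1·-1^-2 = -1.
(a,b)_3: α=8, u≡1; β=9, v≡2 (mod 3); (1|3)=+1, (2|3)=-1; sign (−1)^0·+1^9·-1^8 = +1.
(a,b)_23: α=0, u≡17; β=-2, v≡13 (mod 23); (17|23)=-1, (13|23)=+1; sign (−1)^0·-1^-2·+1^0 = +1.
Ram(10, 10374) = {7, 19}; no ℚ_7-point on the conic.

[7, 19]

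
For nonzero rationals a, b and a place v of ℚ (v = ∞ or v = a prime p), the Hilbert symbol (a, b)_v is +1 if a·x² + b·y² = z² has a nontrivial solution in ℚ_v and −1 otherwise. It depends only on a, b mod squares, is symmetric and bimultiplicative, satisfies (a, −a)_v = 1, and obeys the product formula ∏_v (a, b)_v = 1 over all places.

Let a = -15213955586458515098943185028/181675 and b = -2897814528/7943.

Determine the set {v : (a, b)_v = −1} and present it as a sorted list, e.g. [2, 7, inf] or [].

[31, 41, 43, inf]

(a, b) ≡ (-2568691, -33511) mod (ℚ^×)²; places V = {2, 3, 5, 7, 13, 23, 31, 37, 41, 43, 47, ∞}.
(a,b)_5: α=-2, u≡1; β=0, v≡4 (mod 5); (1|5)=+1, (4|5)=+1; sign (−1)^0·+1^0·+1^-2 = +1.
(a,b)_2: α=2, β=10; u≡5, v≡1 (mod 8); ε(u)ε(v)=0·0, αω(v)=2·0, βω(u)=10·1; sum ≡ 0  ⇒  +1.
(a,b)_∞: sgn(-2568691)=−, sgn(-33511)=−, so -1.
(a,b)_41: α=3, u≡6; β=0, v≡34 (mod 41); (6|41)=-1, (34|41)=-1; sign (−1)^0·-1^0·-1^3 = -1.
(a,b)_47: α=1, u≡36; β=-1, v≡13 (mod 47); (36|47)=+1, (13|47)=-1; sign (−1)^1·+1^-1·-1^1 = +1.
(a,b)_13: α=-2, u≡7; β=-2, v≡10 (mod 13); (7|13)=-1, (10|13)=+1; sign (−1)^0·-1^-2·+1^-2 = +1.
(a,b)_3: α=4, u≡2; β=4, v≡2 (mod 3); (2|3)=-1, (2|3)=-1; sign (−1)^0·-1^4·-1^4 = +1.
(a,b)_23: α=6, u≡6; β=1, v≡5 (mod 23); (6|23)=+1, (5|23)=-1; sign (−1)^0·+1^1·-1^6 = +1.
(a,b)_7: α=4, u≡4; β=2, v≡3 (mod 7); (4|7)=+1, (3|7)=-1; sign (−1)^0·+1^2·-1^4 = +1.
(a,b)_43: α=-1, u≡30; β=0, v≡27 (mod 43); (30|43)=-1, (27|43)=-1; sign (−1)^0·-1^0·-1^-1 = -1.
(a,b)_37: α=2, u≡9; β=0, v≡11 (mod 37); (9|37)=+1, (11|37)=+1; sign (−1)^0·+1^0·+1^2 = +1.
(a,b)_31: α=3, u≡7; β=1, v≡10 (mod 31); (7|31)=+1, (10|31)=+1; sign (−1)^1·+1^1·+1^3 = -1.
|Ram(-2568691, -33511)| = 4, even; anisotropic at {31, 41, 43, ∞}.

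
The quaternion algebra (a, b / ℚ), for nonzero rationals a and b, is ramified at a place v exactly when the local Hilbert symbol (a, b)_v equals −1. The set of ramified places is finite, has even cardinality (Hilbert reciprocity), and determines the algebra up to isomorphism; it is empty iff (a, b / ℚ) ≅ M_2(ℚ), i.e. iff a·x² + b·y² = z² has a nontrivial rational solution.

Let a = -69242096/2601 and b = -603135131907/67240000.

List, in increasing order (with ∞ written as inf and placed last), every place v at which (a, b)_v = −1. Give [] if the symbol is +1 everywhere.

[7, 31, 47, inf]

Mod squares: a ≡ -88319, b ≡ -74307. Check v ∈ {∞, 2, 3, 5, 7, 11, 17, 31, 37, 41, 47}.
v=17: a=17^-2·(≡1), b=17^1·(≡2) mod 17; (1|17)=+1, (2|17)=+1; (−1)^{-2·1·8}·(+1)^1·(+1)^-2 = +1.
v=41: a=41^0·(≡10), b=41^-2·(≡6) mod 41; (10|41)=+1, (6|41)=-1; (−1)^{0·-2·20}·(+1)^-2·(-1)^0 = +1.
v=37: a=37^1·(≡35), b=37^2·(≡28) mod 37; (35|37)=-1, (28|37)=+1; (−1)^{1·2·18}·(-1)^2·(+1)^1 = +1.
v=3: a=3^-2·(≡1), b=3^1·(≡2) mod 3; (1|3)=+1, (2|3)=-1; (−1)^{-2·1·1}·(+1)^1·(-1)^-2 = +1.
v=2: v_2(a)=4, v_2(b)=-6; units ≡ 1, 5 (mod 8); ε·ε+αω+βω = 0·0+4·1+-6·0 ≡ 0  ⇒  (a,b)_2 = +1.
v=7: a=7^3·(≡2), b=7^2·(≡6) mod 7; (2|7)=+1, (6|7)=-1; (−1)^{3·2·3}·(+1)^2·(-1)^3 = -1.
v=∞: -88319 < 0 and -74307 < 0  ⇒  (a,b)_∞ = -1.
v=11: a=11^1·(≡5), b=11^2·(≡9) mod 11; (5|11)=+1, (9|11)=+1; (−1)^{1·2·5}·(+1)^2·(+1)^1 = +1.
v=5: a=5^0·(≡4), b=5^-4·(≡2) mod 5; (4|5)=+1, (2|5)=-1; (−1)^{0·-4·2}·(+1)^-4·(-1)^0 = +1.
v=47: a=47^0·(≡35), b=47^1·(≡4) mod 47; (35|47)=-1, (4|47)=+1; (−1)^{0·1·23}·(-1)^1·(+1)^0 = -1.
v=31: a=31^1·(≡22), b=31^1·(≡12) mod 31; (22|31)=-1, (12|31)=-1; (−1)^{1·1·15}·(-1)^1·(-1)^1 = -1.
(-88319, -74307 / ℚ) ramifies at {7, 31, 47, ∞}: a division algebra.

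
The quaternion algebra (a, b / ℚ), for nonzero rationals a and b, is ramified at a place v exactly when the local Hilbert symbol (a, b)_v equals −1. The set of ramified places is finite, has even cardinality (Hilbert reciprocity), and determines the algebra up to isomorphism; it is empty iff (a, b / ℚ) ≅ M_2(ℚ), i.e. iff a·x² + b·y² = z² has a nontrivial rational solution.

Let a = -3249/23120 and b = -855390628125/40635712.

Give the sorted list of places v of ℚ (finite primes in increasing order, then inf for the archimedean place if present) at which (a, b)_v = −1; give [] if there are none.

(a, b) ≡ (-5, -608465) mod (ℚ^×)²; places V = {2, 3, 5, 11, 13, 17, 19, 23, 37, ∞}.
(a,b)_19: α=2, u≡3; β=2, v≡12 (mod 19); (3|19)=-1, (12|19)=-1; sign (−1)^0·-1^2·-1^2 = +1.
(a,b)_2: α=-4, β=-6; u≡3, v≡7 (mod 8); ε(u)ε(v)=1·1, αω(v)=-4·0, βω(u)=-6·1; sum ≡ 1  ⇒  -1.
(a,b)_3: α=2, u≡1; β=4, v≡1 (mod 3); (1|3)=+1, (1|3)=+1; sign (−1)^0·+1^4·+1^2 = +1.
(a,b)_17: α=-2, u≡14; β=-2, v≡16 (mod 17); (14|17)=-1, (16|17)=+1; sign (−1)^0·-1^-2·+1^-2 = +1.
(a,b)_11: α=0, u≡2; β=1, v≡3 (mod 11); (2|11)=-1, (3|11)=+1; sign (−1)^0·-1^1·+1^0 = -1.
(a,b)_23: α=0, u≡8; β=1, v≡8 (mod 23); (8|23)=+1, (8|23)=+1; sign (−1)^0·+1^1·+1^0 = +1.
(a,b)_13: α=0, u≡11; β=-3, v≡11 (mod 13); (11|13)=-1, (11|13)=-1; sign (−1)^0·-1^-3·-1^0 = -1.
(a,b)_37: α=0, u≡6; β=1, v≡13 (mod 37); (6|37)=-1, (13|37)=-1; sign (−1)^0·-1^1·-1^0 = -1.
(a,b)_∞: sgn(-5)=−, sgn(-608465)=−, so -1.
(a,b)_5: α=-1, u≡4; β=5, v≡2 (mod 5); (4|5)=+1, (2|5)=-1; sign (−1)^0·+1^5·-1^-1 = -1.
|Ram(-5, -608465)| = 6, even; anisotropic at {2, 5, 11, 13, 37, ∞}.

[2, 5, 11, 13, 37, inf]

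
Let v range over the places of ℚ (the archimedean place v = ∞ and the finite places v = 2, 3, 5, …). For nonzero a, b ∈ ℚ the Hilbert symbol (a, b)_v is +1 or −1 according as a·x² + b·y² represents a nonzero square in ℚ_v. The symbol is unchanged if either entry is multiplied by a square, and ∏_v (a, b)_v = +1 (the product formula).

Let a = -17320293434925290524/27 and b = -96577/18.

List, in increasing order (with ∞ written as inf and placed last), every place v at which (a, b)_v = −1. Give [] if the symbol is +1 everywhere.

(a, b) ≡ (-7293, -193154) mod (ℚ^×)²; places V = {2, 3, 11, 13, 17, 19, 23, ∞}.
(a,b)_3: α=-3, u≡2; β=-2, v≡1 (mod 3); (2|3)=-1, (1|3)=+1; sign (−1)^0·-1^-2·+1^-3 = +1.
(a,b)_23: α=4, u≡22; β=1, v≡21 (mod 23); (22|23)=-1, (21|23)=-1; sign (−1)^0·-1^1·-1^4 = -1.
(a,b)_19: α=4, u≡2; β=1, v≡10 (mod 19); (2|19)=-1, (10|19)=-1; sign (−1)^0·-1^1·-1^4 = -1.
(a,b)_11: α=1, u≡10; β=0, v≡2 (mod 11); (10|11)=-1, (2|11)=-1; sign (−1)^0·-1^0·-1^1 = -1.
(a,b)_17: α=3, u≡16; β=1, v≡14 (mod 17); (16|17)=+1, (14|17)=-1; sign (−1)^0·+1^1·-1^3 = -1.
(a,b)_2: α=2, β=-1; u≡3, v≡7 (mod 8); ε(u)ε(v)=1·1, αω(v)=2·0, βω(u)=-1·1; sum ≡ 0  ⇒  +1.
(a,b)_∞: sgn(-7293)=−, sgn(-193154)=−, so -1.
(a,b)_13: α=3, u≡5; β=1, v≡4 (mod 13); (5|13)=-1, (4|13)=+1; sign (−1)^0·-1^1·+1^3 = -1.
Ram(-7293, -193154) = {11, 13, 17, 19, 23, ∞}; no ℚ_11-point on the conic.

[11, 13, 17, 19, 23, inf]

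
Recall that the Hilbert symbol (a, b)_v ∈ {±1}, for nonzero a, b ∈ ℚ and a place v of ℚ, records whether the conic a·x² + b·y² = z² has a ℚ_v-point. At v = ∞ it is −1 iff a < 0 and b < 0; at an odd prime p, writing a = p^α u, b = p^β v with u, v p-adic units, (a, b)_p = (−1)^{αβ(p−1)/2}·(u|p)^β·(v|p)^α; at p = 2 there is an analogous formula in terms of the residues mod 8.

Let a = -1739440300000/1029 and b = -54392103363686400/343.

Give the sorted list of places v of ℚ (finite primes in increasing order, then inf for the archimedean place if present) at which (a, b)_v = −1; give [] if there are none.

Mod squares: a ≡ -4343430, b ≡ -322973. Check v ∈ {∞, 2, 3, 5, 7, 13, 29, 37, 43}.
v=2: v_2(a)=5, v_2(b)=12; units ≡ 5, 3 (mod 8); ε·ε+αω+βω = 0·1+5·1+12·1 ≡ 1  ⇒  (a,b)_2 = -1.
v=43: a=43^1·(≡9), b=43^1·(≡15) mod 43; (9|43)=+1, (15|43)=+1; (−1)^{1·1·21}·(+1)^1·(+1)^1 = -1.
v=37: a=37^1·(≡10), b=37^1·(≡9) mod 37; (10|37)=+1, (9|37)=+1; (−1)^{1·1·18}·(+1)^1·(+1)^1 = +1.
v=13: a=13^1·(≡1), b=13^2·(≡3) mod 13; (1|13)=+1, (3|13)=+1; (−1)^{1·2·6}·(+1)^2·(+1)^1 = +1.
v=5: a=5^5·(≡1), b=5^2·(≡3) mod 5; (1|5)=+1, (3|5)=-1; (−1)^{5·2·2}·(+1)^2·(-1)^5 = -1.
v=29: a=29^2·(≡9), b=29^3·(≡5) mod 29; (9|29)=+1, (5|29)=+1; (−1)^{2·3·14}·(+1)^3·(+1)^2 = +1.
v=3: a=3^-1·(≡2), b=3^4·(≡1) mod 3; (2|3)=-1, (1|3)=+1; (−1)^{-1·4·1}·(-1)^4·(+1)^-1 = +1.
v=∞: -4343430 < 0 and -322973 < 0  ⇒  (a,b)_∞ = -1.
v=7: a=7^-3·(≡1), b=7^-3·(≡3) mod 7; (1|7)=+1, (3|7)=-1; (−1)^{-3·-3·3}·(+1)^-3·(-1)^-3 = +1.
(-4343430, -322973 / ℚ) ramifies at {2, 5, 43, ∞}: a division algebra.

[2, 5, 43, inf]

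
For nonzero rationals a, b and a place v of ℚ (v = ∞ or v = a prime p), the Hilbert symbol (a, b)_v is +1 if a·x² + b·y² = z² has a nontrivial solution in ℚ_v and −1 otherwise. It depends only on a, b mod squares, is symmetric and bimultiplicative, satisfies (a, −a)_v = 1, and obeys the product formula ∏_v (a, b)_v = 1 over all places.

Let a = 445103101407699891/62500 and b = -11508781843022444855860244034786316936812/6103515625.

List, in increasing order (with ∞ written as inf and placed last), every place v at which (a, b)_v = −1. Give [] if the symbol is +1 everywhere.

Mod squares: a ≡ 170265251, b ≡ -698763. Check v ∈ {∞, 2, 3, 5, 7, 13, 17, 19, 23, 41, 43}.
v=3: a=3^4·(≡2), b=3^13·(≡2) mod 3; (2|3)=-1, (2|3)=-1; (−1)^{4·13·1}·(-1)^13·(-1)^4 = -1.
v=7: a=7^0·(≡4), b=7^2·(≡5) mod 7; (4|7)=+1, (5|7)=-1; (−1)^{0·2·3}·(+1)^2·(-1)^0 = +1.
v=17: a=17^1·(≡8), b=17^2·(≡10) mod 17; (8|17)=+1, (10|17)=-1; (−1)^{1·2·8}·(+1)^2·(-1)^1 = -1.
v=13: a=13^3·(≡10), b=13^7·(≡12) mod 13; (10|13)=+1, (12|13)=+1; (−1)^{3·7·6}·(+1)^7·(+1)^3 = +1.
v=2: v_2(a)=-2, v_2(b)=2; units ≡ 3, 5 (mod 8); ε·ε+αω+βω = 1·0+-2·1+2·1 ≡ 0  ⇒  (a,b)_2 = +1.
v=19: a=19^3·(≡6), b=19^5·(≡6) mod 19; (6|19)=+1, (6|19)=+1; (−1)^{3·5·9}·(+1)^5·(+1)^3 = -1.
v=23: a=23^3·(≡22), b=23^5·(≡6) mod 23; (22|23)=-1, (6|23)=+1; (−1)^{3·5·11}·(-1)^5·(+1)^3 = +1.
v=∞: 170265251 > 0 and -698763 < 0  ⇒  (a,b)_∞ = +1.
v=41: a=41^1·(≡11), b=41^3·(≡15) mod 41; (11|41)=-1, (15|41)=-1; (−1)^{1·3·20}·(-1)^3·(-1)^1 = +1.
v=43: a=43^1·(≡27), b=43^2·(≡37) mod 43; (27|43)=-1, (37|43)=-1; (−1)^{1·2·21}·(-1)^2·(-1)^1 = -1.
v=5: a=5^-6·(≡4), b=5^-14·(≡3) mod 5; (4|5)=+1, (3|5)=-1; (−1)^{-6·-14·2}·(+1)^-14·(-1)^-6 = +1.
Ram(170265251, -698763) = {3, 17, 19, 43}; no ℚ_3-point on the conic.

[3, 17, 19, 43]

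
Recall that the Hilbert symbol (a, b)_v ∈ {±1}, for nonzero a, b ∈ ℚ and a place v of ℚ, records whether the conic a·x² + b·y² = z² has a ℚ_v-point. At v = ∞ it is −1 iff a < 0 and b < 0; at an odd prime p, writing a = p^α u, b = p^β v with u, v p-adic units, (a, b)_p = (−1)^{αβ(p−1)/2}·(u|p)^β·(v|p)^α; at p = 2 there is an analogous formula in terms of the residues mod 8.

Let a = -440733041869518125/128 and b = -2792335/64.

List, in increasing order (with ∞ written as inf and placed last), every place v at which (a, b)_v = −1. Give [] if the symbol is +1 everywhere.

Mod squares: a ≡ -4522, b ≡ -7735. Check v ∈ {∞, 2, 5, 7, 13, 17, 19}.
v=5: a=5^4·(≡2), b=5^1·(≡2) mod 5; (2|5)=-1, (2|5)=-1; (−1)^{4·1·2}·(-1)^1·(-1)^4 = -1.
v=17: a=17^3·(≡14), b=17^1·(≡13) mod 17; (14|17)=-1, (13|17)=+1; (−1)^{3·1·8}·(-1)^1·(+1)^3 = -1.
v=∞: -4522 < 0 and -7735 < 0  ⇒  (a,b)_∞ = -1.
v=13: a=13^2·(≡8), b=13^1·(≡9) mod 13; (8|13)=-1, (9|13)=+1; (−1)^{2·1·6}·(-1)^1·(+1)^2 = -1.
v=7: a=7^3·(≡3), b=7^1·(≡4) mod 7; (3|7)=-1, (4|7)=+1; (−1)^{3·1·3}·(-1)^1·(+1)^3 = +1.
v=19: a=19^5·(≡5), b=19^2·(≡16) mod 19; (5|19)=+1, (16|19)=+1; (−1)^{5·2·9}·(+1)^2·(+1)^5 = +1.
v=2: v_2(a)=-7, v_2(b)=-6; units ≡ 3, 1 (mod 8); ε·ε+αω+βω = 1·0+-7·0+-6·1 ≡ 0  ⇒  (a,b)_2 = +1.
|Ram(-4522, -7735)| = 4, even; anisotropic at {5, 13, 17, ∞}.

[5, 13, 17, inf]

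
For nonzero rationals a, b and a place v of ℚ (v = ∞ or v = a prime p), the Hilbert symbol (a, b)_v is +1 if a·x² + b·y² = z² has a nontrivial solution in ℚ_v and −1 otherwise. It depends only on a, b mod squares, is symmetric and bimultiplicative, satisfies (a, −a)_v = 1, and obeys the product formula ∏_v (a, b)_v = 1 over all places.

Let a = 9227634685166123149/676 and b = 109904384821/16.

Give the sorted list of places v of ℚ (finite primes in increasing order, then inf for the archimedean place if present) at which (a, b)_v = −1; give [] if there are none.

Mod squares: a ≡ 1309, b ≡ 1309. Check v ∈ {∞, 2, 7, 11, 13, 17}.
v=∞: 1309 > 0 and 1309 > 0  ⇒  (a,b)_∞ = +1.
v=11: a=11^5·(≡5), b=11^3·(≡3) mod 11; (5|11)=+1, (3|11)=+1; (−1)^{5·3·5}·(+1)^3·(+1)^5 = -1.
v=7: a=7^9·(≡6), b=7^5·(≡3) mod 7; (6|7)=-1, (3|7)=-1; (−1)^{9·5·3}·(-1)^5·(-1)^9 = -1.
v=17: a=17^5·(≡9), b=17^3·(≡13) mod 17; (9|17)=+1, (13|17)=+1; (−1)^{5·3·8}·(+1)^3·(+1)^5 = +1.
v=13: a=13^-2·(≡10), b=13^0·(≡12) mod 13; (10|13)=+1, (12|13)=+1; (−1)^{-2·0·6}·(+1)^0·(+1)^-2 = +1.
v=2: v_2(a)=-2, v_2(b)=-4; units ≡ 5, 5 (mod 8); ε·ε+αω+βω = 0·0+-2·1+-4·1 ≡ 0  ⇒  (a,b)_2 = +1.
|Ram(1309, 1309)| = 2, even; anisotropic at {7, 11}.

[7, 11]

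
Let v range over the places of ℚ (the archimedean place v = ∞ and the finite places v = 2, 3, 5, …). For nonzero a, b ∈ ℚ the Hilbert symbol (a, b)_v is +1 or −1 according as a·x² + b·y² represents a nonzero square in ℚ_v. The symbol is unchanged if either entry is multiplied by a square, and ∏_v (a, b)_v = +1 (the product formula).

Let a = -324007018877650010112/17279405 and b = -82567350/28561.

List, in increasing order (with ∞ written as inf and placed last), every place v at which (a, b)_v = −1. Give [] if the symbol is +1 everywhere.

[29, inf]

Mod squares: a ≡ -185, b ≡ -40774. Check v ∈ {∞, 2, 3, 5, 7, 11, 13, 19, 29, 37}.
v=19: a=19^2·(≡5), b=19^1·(≡17) mod 19; (5|19)=+1, (17|19)=+1; (−1)^{2·1·9}·(+1)^1·(+1)^2 = +1.
v=2: v_2(a)=16, v_2(b)=1; units ≡ 7, 5 (mod 8); ε·ε+αω+βω = 1·0+16·1+1·0 ≡ 0  ⇒  (a,b)_2 = +1.
v=5: a=5^-1·(≡3), b=5^2·(≡1) mod 5; (3|5)=-1, (1|5)=+1; (−1)^{-1·2·2}·(-1)^2·(+1)^-1 = +1.
v=7: a=7^2·(≡4), b=7^0·(≡2) mod 7; (4|7)=+1, (2|7)=+1; (−1)^{2·0·3}·(+1)^0·(+1)^2 = +1.
v=29: a=29^2·(≡3), b=29^1·(≡26) mod 29; (3|29)=-1, (26|29)=-1; (−1)^{2·1·14}·(-1)^1·(-1)^2 = -1.
v=13: a=13^-4·(≡9), b=13^-4·(≡5) mod 13; (9|13)=+1, (5|13)=-1; (−1)^{-4·-4·6}·(+1)^-4·(-1)^-4 = +1.
v=∞: -185 < 0 and -40774 < 0  ⇒  (a,b)_∞ = -1.
v=37: a=37^3·(≡8), b=37^1·(≡2) mod 37; (8|37)=-1, (2|37)=-1; (−1)^{3·1·18}·(-1)^1·(-1)^3 = +1.
v=11: a=11^-2·(≡7), b=11^0·(≡5) mod 11; (7|11)=-1, (5|11)=+1; (−1)^{-2·0·5}·(-1)^0·(+1)^-2 = +1.
v=3: a=3^8·(≡1), b=3^4·(≡2) mod 3; (1|3)=+1, (2|3)=-1; (−1)^{8·4·1}·(+1)^4·(-1)^8 = +1.
|Ram(-185, -40774)| = 2, even; anisotropic at {29, ∞}.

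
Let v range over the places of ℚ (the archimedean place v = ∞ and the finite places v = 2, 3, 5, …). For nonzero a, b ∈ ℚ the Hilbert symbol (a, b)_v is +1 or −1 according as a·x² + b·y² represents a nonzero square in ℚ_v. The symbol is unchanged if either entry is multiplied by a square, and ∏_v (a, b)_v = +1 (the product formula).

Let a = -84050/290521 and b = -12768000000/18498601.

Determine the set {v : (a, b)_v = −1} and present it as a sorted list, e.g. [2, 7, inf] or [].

[7, inf]

Mod squares: a ≡ -2, b ≡ -798. Check v ∈ {∞, 2, 3, 5, 7, 11, 17, 19, 23, 41}.
v=∞: -2 < 0 and -798 < 0  ⇒  (a,b)_∞ = -1.
v=17: a=17^0·(≡4), b=17^-2·(≡2) mod 17; (4|17)=+1, (2|17)=+1; (−1)^{0·-2·8}·(+1)^-2·(+1)^0 = +1.
v=5: a=5^2·(≡3), b=5^6·(≡3) mod 5; (3|5)=-1, (3|5)=-1; (−1)^{2·6·2}·(-1)^6·(-1)^2 = +1.
v=19: a=19^0·(≡4), b=19^1·(≡12) mod 19; (4|19)=+1, (12|19)=-1; (−1)^{0·1·9}·(+1)^1·(-1)^0 = +1.
v=2: v_2(a)=1, v_2(b)=11; units ≡ 7, 1 (mod 8); ε·ε+αω+βω = 1·0+1·0+11·0 ≡ 0  ⇒  (a,b)_2 = +1.
v=41: a=41^2·(≡10), b=41^0·(≡15) mod 41; (10|41)=+1, (15|41)=-1; (−1)^{2·0·20}·(+1)^0·(-1)^2 = +1.
v=11: a=11^-2·(≡4), b=11^-2·(≡1) mod 11; (4|11)=+1, (1|11)=+1; (−1)^{-2·-2·5}·(+1)^-2·(+1)^-2 = +1.
v=7: a=7^-4·(≡3), b=7^1·(≡5) mod 7; (3|7)=-1, (5|7)=-1; (−1)^{-4·1·3}·(-1)^1·(-1)^-4 = -1.
v=23: a=23^0·(≡22), b=23^-2·(≡21) mod 23; (22|23)=-1, (21|23)=-1; (−1)^{0·-2·11}·(-1)^-2·(-1)^0 = +1.
v=3: a=3^0·(≡1), b=3^1·(≡1) mod 3; (1|3)=+1, (1|3)=+1; (−1)^{0·1·1}·(+1)^1·(+1)^0 = +1.
(-2, -798 / ℚ) ramifies at {7, ∞}: a division algebra.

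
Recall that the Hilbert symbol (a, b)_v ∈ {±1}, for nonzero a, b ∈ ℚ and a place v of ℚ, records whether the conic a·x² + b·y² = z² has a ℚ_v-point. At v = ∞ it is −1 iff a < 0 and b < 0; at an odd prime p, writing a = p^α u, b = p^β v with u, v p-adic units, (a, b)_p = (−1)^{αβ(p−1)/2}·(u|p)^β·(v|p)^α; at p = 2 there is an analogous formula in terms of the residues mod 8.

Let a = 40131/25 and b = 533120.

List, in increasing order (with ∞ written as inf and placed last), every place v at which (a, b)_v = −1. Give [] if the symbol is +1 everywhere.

(a, b) ≡ (91, 170) mod (ℚ^×)²; places V = {2, 3, 5, 7, 13, 17, ∞}.
(a,b)_17: α=0, u≡12; β=1, v≡12 (mod 17); (12|17)=-1, (12|17)=-1; sign (−1)^0·-1^1·-1^0 = -1.
(a,b)_2: α=0, β=7; u≡3, v≡5 (mod 8); ε(u)ε(v)=1·0, αω(v)=0·1, βω(u)=7·1; sum ≡ 1  ⇒  -1.
(a,b)_7: α=3, u≡3; β=2, v≡2 (mod 7); (3|7)=-1, (2|7)=+1; sign (−1)^0·-1^2·+1^3 = +1.
(a,b)_5: α=-2, u≡1; β=1, v≡4 (mod 5); (1|5)=+1, (4|5)=+1; sign (−1)^0·+1^1·+1^-2 = +1.
(a,b)_3: α=2, u≡1; β=0, v≡2 (mod 3); (1|3)=+1, (2|3)=-1; sign (−1)^0·+1^0·-1^2 = +1.
(a,b)_∞: sgn(91)=+, sgn(170)=+, so +1.
(a,b)_13: α=1, u≡7; β=0, v≡3 (mod 13); (7|13)=-1, (3|13)=+1; sign (−1)^0·-1^0·+1^1 = +1.
Ram(91, 170) = {2, 17}; no ℚ_2-point on the conic.

[2, 17]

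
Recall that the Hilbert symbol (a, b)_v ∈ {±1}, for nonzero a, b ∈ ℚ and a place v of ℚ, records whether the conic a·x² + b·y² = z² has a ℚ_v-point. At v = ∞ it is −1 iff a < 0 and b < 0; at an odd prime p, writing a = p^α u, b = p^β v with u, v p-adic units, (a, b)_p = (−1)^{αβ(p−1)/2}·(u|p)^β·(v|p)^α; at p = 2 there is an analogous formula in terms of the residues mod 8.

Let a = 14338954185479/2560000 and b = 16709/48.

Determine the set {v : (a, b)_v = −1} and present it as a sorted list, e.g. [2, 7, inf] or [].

Mod squares: a ≡ 51359, b ≡ 1023. Check v ∈ {∞, 2, 3, 5, 7, 11, 23, 29, 31}.
v=∞: 51359 > 0 and 1023 > 0  ⇒  (a,b)_∞ = +1.
v=11: a=11^3·(≡9), b=11^1·(≡3) mod 11; (9|11)=+1, (3|11)=+1; (−1)^{3·1·5}·(+1)^1·(+1)^3 = -1.
v=31: a=31^2·(≡23), b=31^1·(≡8) mod 31; (23|31)=-1, (8|31)=+1; (−1)^{2·1·15}·(-1)^1·(+1)^2 = -1.
v=5: a=5^-4·(≡4), b=5^0·(≡3) mod 5; (4|5)=+1, (3|5)=-1; (−1)^{-4·0·2}·(+1)^0·(-1)^-4 = +1.
v=29: a=29^1·(≡2), b=29^0·(≡14) mod 29; (2|29)=-1, (14|29)=-1; (−1)^{1·0·14}·(-1)^0·(-1)^1 = -1.
v=7: a=7^5·(≡2), b=7^2·(≡2) mod 7; (2|7)=+1, (2|7)=+1; (−1)^{5·2·3}·(+1)^2·(+1)^5 = +1.
v=3: a=3^0·(≡2), b=3^-1·(≡2) mod 3; (2|3)=-1, (2|3)=-1; (−1)^{0·-1·1}·(-1)^-1·(-1)^0 = -1.
v=23: a=23^1·(≡13), b=23^0·(≡17) mod 23; (13|23)=+1, (17|23)=-1; (−1)^{1·0·11}·(+1)^0·(-1)^1 = -1.
v=2: v_2(a)=-12, v_2(b)=-4; units ≡ 7, 7 (mod 8); ε·ε+αω+βω = 1·1+-12·0+-4·0 ≡ 1  ⇒  (a,b)_2 = -1.
(51359, 1023 / ℚ) ramifies at {2, 3, 11, 23, 29, 31}: a division algebra.

[2, 3, 11, 23, 29, 31]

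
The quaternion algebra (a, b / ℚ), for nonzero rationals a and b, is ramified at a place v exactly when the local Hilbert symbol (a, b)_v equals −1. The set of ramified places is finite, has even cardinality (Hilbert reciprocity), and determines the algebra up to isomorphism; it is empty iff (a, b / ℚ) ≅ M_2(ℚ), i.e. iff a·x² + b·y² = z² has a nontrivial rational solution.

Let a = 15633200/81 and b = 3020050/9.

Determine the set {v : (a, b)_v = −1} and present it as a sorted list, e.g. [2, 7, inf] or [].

(a, b) ≡ (323, 418) mod (ℚ^×)²; places V = {2, 3, 5, 11, 17, 19, ∞}.
(a,b)_5: α=2, u≡3; β=2, v≡3 (mod 5); (3|5)=-1, (3|5)=-1; sign (−1)^0·-1^2·-1^2 = +1.
(a,b)_2: α=4, β=1; u≡3, v≡1 (mod 8); ε(u)ε(v)=1·0, αω(v)=4·0, βω(u)=1·1; sum ≡ 1  ⇒  -1.
(a,b)_3: α=-4, u≡2; β=-2, v≡1 (mod 3); (2|3)=-1, (1|3)=+1; sign (−1)^0·-1^-2·+1^-4 = +1.
(a,b)_11: α=2, u≡4; β=1, v≡5 (mod 11); (4|11)=+1, (5|11)=+1; sign (−1)^0·+1^1·+1^2 = +1.
(a,b)_∞: sgn(323)=+, sgn(418)=+, so +1.
(a,b)_19: α=1, u≡1; β=1, v≡8 (mod 19); (1|19)=+1, (8|19)=-1; sign (−1)^1·+1^1·-1^1 = +1.
(a,b)_17: α=1, u≡8; β=2, v≡7 (mod 17); (8|17)=+1, (7|17)=-1; sign (−1)^0·+1^2·-1^1 = -1.
|Ram(323, 418)| = 2, even; anisotropic at {2, 17}.

[2, 17]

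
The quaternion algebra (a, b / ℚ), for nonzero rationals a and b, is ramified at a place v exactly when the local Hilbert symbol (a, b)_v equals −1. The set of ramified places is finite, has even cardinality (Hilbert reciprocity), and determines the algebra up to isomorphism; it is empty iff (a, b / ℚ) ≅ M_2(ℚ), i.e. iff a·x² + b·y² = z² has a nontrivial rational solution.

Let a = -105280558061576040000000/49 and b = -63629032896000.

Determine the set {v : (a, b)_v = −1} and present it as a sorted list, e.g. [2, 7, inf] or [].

(a, b) ≡ (-5610, -390) mod (ℚ^×)²; places V = {2, 3, 5, 7, 11, 13, 17, ∞}.
(a,b)_∞: sgn(-5610)=−, sgn(-390)=−, so -1.
(a,b)_7: α=-2, u≡4; β=0, v≡2 (mod 7); (4|7)=+1, (2|7)=+1; sign (−1)^0·+1^0·+1^-2 = +1.
(a,b)_3: α=9, u≡2; β=7, v≡2 (mod 3); (2|3)=-1, (2|3)=-1; sign (−1)^1·-1^7·-1^9 = -1.
(a,b)_11: α=5, u≡6; β=2, v≡2 (mod 11); (6|11)=-1, (2|11)=-1; sign (−1)^0·-1^2·-1^5 = -1.
(a,b)_5: α=7, u≡2; β=3, v≡2 (mod 5); (2|5)=-1, (2|5)=-1; sign (−1)^0·-1^3·-1^7 = +1.
(a,b)_13: α=2, u≡2; β=1, v≡3 (mod 13); (2|13)=-1, (3|13)=+1; sign (−1)^0·-1^1·+1^2 = -1.
(a,b)_2: α=9, β=9; u≡3, v≡5 (mod 8); ε(u)ε(v)=1·0, αω(v)=9·1, βω(u)=9·1; sum ≡ 0  ⇒  +1.
(a,b)_17: α=3, u≡11; β=2, v≡2 (mod 17); (11|17)=-1, (2|17)=+1; sign (−1)^0·-1^2·+1^3 = +1.
|Ram(-5610, -390)| = 4, even; anisotropic at {3, 11, 13, ∞}.

[3, 11, 13, inf]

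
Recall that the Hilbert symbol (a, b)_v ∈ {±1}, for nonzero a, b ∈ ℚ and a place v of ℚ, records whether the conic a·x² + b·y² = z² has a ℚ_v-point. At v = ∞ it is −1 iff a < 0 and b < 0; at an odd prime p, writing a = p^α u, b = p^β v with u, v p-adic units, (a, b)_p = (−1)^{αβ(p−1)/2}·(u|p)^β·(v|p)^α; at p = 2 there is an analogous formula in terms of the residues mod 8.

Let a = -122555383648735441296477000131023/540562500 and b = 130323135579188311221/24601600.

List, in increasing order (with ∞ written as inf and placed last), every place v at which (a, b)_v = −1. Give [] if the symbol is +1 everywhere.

Mod squares: a ≡ -59983, b ≡ 327672913029. Check v ∈ {∞, 2, 3, 5, 7, 11, 17, 19, 31, 37, 41, 43, 47, 53}.
v=2: v_2(a)=-2, v_2(b)=-10; units ≡ 1, 5 (mod 8); ε·ε+αω+βω = 0·0+-2·1+-10·0 ≡ 0  ⇒  (a,b)_2 = +1.
v=37: a=37^2·(≡17), b=37^2·(≡15) mod 37; (17|37)=-1, (15|37)=-1; (−1)^{2·2·18}·(-1)^2·(-1)^2 = +1.
v=3: a=3^-2·(≡2), b=3^1·(≡2) mod 3; (2|3)=-1, (2|3)=-1; (−1)^{-2·1·1}·(-1)^1·(-1)^-2 = -1.
v=∞: -59983 < 0 and 327672913029 > 0  ⇒  (a,b)_∞ = +1.
v=41: a=41^3·(≡3), b=41^1·(≡34) mod 41; (3|41)=-1, (34|41)=-1; (−1)^{3·1·20}·(-1)^1·(-1)^3 = +1.
v=53: a=53^2·(≡47), b=53^1·(≡20) mod 53; (47|53)=+1, (20|53)=-1; (−1)^{2·1·26}·(+1)^1·(-1)^2 = +1.
v=31: a=31^-2·(≡7), b=31^-2·(≡22) mod 31; (7|31)=+1, (22|31)=-1; (−1)^{-2·-2·15}·(+1)^-2·(-1)^-2 = +1.
v=19: a=19^3·(≡7), b=19^1·(≡15) mod 19; (7|19)=+1, (15|19)=-1; (−1)^{3·1·9}·(+1)^1·(-1)^3 = +1.
v=11: a=11^9·(≡3), b=11^3·(≡2) mod 11; (3|11)=+1, (2|11)=-1; (−1)^{9·3·5}·(+1)^3·(-1)^9 = +1.
v=17: a=17^0·(≡14), b=17^1·(≡13) mod 17; (14|17)=-1, (13|17)=+1; (−1)^{0·1·8}·(-1)^1·(+1)^0 = -1.
v=43: a=43^2·(≡26), b=43^1·(≡19) mod 43; (26|43)=-1, (19|43)=-1; (−1)^{2·1·21}·(-1)^1·(-1)^2 = -1.
v=5: a=5^-6·(≡2), b=5^-2·(≡4) mod 5; (2|5)=-1, (4|5)=+1; (−1)^{-6·-2·2}·(-1)^-2·(+1)^-6 = +1.
v=7: a=7^1·(≡5), b=7^5·(≡6) mod 7; (5|7)=-1, (6|7)=-1; (−1)^{1·5·3}·(-1)^5·(-1)^1 = -1.
v=47: a=47^2·(≡24), b=47^1·(≡9) mod 47; (24|47)=+1, (9|47)=+1; (−1)^{2·1·23}·(+1)^1·(+1)^2 = +1.
Ram(-59983, 327672913029) = {3, 7, 17, 43}; no ℚ_3-point on the conic.

[3, 7, 17, 43]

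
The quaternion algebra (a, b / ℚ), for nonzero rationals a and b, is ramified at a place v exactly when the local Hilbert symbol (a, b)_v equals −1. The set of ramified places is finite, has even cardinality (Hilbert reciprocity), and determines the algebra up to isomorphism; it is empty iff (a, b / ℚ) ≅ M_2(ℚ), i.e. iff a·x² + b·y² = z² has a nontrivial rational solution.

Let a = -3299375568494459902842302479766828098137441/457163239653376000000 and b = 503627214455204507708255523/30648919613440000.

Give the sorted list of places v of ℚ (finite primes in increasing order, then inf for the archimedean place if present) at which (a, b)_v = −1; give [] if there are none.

[]

Mod squares: a ≡ -9361, b ≡ 631997. Check v ∈ {∞, 2, 3, 5, 7, 11, 17, 19, 23, 29, 31, 37}.
v=29: a=29^2·(≡25), b=29^1·(≡3) mod 29; (25|29)=+1, (3|29)=-1; (−1)^{2·1·14}·(+1)^1·(-1)^2 = +1.
v=37: a=37^7·(≡17), b=37^5·(≡22) mod 37; (17|37)=-1, (22|37)=-1; (−1)^{7·5·18}·(-1)^5·(-1)^7 = +1.
v=31: a=31^2·(≡25), b=31^-1·(≡4) mod 31; (25|31)=+1, (4|31)=+1; (−1)^{2·-1·15}·(+1)^-1·(+1)^2 = +1.
v=5: a=5^-6·(≡1), b=5^-4·(≡2) mod 5; (1|5)=+1, (2|5)=-1; (−1)^{-6·-4·2}·(+1)^-4·(-1)^-6 = +1.
v=2: v_2(a)=-22, v_2(b)=-16; units ≡ 7, 5 (mod 8); ε·ε+αω+βω = 1·0+-22·1+-16·0 ≡ 0  ⇒  (a,b)_2 = +1.
v=11: a=11^3·(≡8), b=11^2·(≡9) mod 11; (8|11)=-1, (9|11)=+1; (−1)^{3·2·5}·(-1)^2·(+1)^3 = +1.
v=17: a=17^-8·(≡11), b=17^-6·(≡10) mod 17; (11|17)=-1, (10|17)=-1; (−1)^{-8·-6·8}·(-1)^-6·(-1)^-8 = +1.
v=19: a=19^2·(≡17), b=19^1·(≡2) mod 19; (17|19)=+1, (2|19)=-1; (−1)^{2·1·9}·(+1)^1·(-1)^2 = +1.
v=∞: -9361 < 0 and 631997 > 0  ⇒  (a,b)_∞ = +1.
v=23: a=23^3·(≡20), b=23^2·(≡8) mod 23; (20|23)=-1, (8|23)=+1; (−1)^{3·2·11}·(-1)^2·(+1)^3 = +1.
v=7: a=7^12·(≡3), b=7^10·(≡4) mod 7; (3|7)=-1, (4|7)=+1; (−1)^{12·10·3}·(-1)^10·(+1)^12 = +1.
v=3: a=3^12·(≡2), b=3^6·(≡2) mod 3; (2|3)=-1, (2|3)=-1; (−1)^{12·6·1}·(-1)^6·(-1)^12 = +1.
Ram(a, b) = ∅: the form -9361·x² + 631997·y² − z² is isotropic over every ℚ_v, so by Hasse–Minkowski it is isotropic over ℚ.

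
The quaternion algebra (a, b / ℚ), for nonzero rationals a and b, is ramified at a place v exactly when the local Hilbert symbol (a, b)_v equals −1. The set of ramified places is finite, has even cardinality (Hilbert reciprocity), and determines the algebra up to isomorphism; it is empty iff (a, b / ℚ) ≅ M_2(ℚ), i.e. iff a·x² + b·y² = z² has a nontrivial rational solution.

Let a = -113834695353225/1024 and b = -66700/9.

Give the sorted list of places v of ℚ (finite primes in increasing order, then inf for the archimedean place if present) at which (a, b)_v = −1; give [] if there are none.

Mod squares: a ≡ -1451769, b ≡ -667. Check v ∈ {∞, 2, 3, 5, 7, 11, 23, 29, 37, 41}.
v=5: a=5^2·(≡4), b=5^2·(≡3) mod 5; (4|5)=+1, (3|5)=-1; (−1)^{2·2·2}·(+1)^2·(-1)^2 = +1.
v=37: a=37^1·(≡19), b=37^0·(≡30) mod 37; (19|37)=-1, (30|37)=+1; (−1)^{1·0·18}·(-1)^0·(+1)^1 = +1.
v=11: a=11^3·(≡7), b=11^0·(≡9) mod 11; (7|11)=-1, (9|11)=+1; (−1)^{3·0·5}·(-1)^0·(+1)^3 = +1.
v=29: a=29^1·(≡6), b=29^1·(≡28) mod 29; (6|29)=+1, (28|29)=+1; (−1)^{1·1·14}·(+1)^1·(+1)^1 = +1.
v=7: a=7^2·(≡6), b=7^0·(≡5) mod 7; (6|7)=-1, (5|7)=-1; (−1)^{2·0·3}·(-1)^0·(-1)^2 = +1.
v=2: v_2(a)=-10, v_2(b)=2; units ≡ 7, 5 (mod 8); ε·ε+αω+βω = 1·0+-10·1+2·0 ≡ 0  ⇒  (a,b)_2 = +1.
v=41: a=41^1·(≡26), b=41^0·(≡19) mod 41; (26|41)=-1, (19|41)=-1; (−1)^{1·0·20}·(-1)^0·(-1)^1 = -1.
v=∞: -1451769 < 0 and -667 < 0  ⇒  (a,b)_∞ = -1.
v=3: a=3^1·(≡1), b=3^-2·(≡2) mod 3; (1|3)=+1, (2|3)=-1; (−1)^{1·-2·1}·(+1)^-2·(-1)^1 = -1.
v=23: a=23^2·(≡19), b=23^1·(≡10) mod 23; (19|23)=-1, (10|23)=-1; (−1)^{2·1·11}·(-1)^1·(-1)^2 = -1.
|Ram(-1451769, -667)| = 4, even; anisotropic at {3, 23, 41, ∞}.

[3, 23, 41, inf]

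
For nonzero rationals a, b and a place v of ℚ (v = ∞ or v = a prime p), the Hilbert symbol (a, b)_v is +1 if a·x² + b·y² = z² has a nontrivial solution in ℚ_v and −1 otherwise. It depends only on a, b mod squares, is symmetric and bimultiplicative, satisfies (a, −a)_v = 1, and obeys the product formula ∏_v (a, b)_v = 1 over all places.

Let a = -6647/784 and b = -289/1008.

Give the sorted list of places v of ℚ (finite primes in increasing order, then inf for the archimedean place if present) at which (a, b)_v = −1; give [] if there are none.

(a, b) ≡ (-23, -7) mod (ℚ^×)²; places V = {2, 3, 7, 17, 23, ∞}.
(a,b)_7: α=-2, u≡5; β=-1, v≡3 (mod 7); (5|7)=-1, (3|7)=-1; sign (−1)^0·-1^-1·-1^-2 = -1.
(a,b)_3: α=0, u≡1; β=-2, v≡2 (mod 3); (1|3)=+1, (2|3)=-1; sign (−1)^0·+1^-2·-1^0 = +1.
(a,b)_17: α=2, u≡14; β=2, v≡10 (mod 17); (14|17)=-1, (10|17)=-1; sign (−1)^0·-1^2·-1^2 = +1.
(a,b)_2: α=-4, β=-4; u≡1, v≡1 (mod 8); ε(u)ε(v)=0·0, αω(v)=-4·0, βω(u)=-4·0; sum ≡ 0  ⇒  +1.
(a,b)_∞: sgn(-23)=−, sgn(-7)=−, so -1.
(a,b)_23: α=1, u≡5; β=0, v≡9 (mod 23); (5|23)=-1, (9|23)=+1; sign (−1)^0·-1^0·+1^1 = +1.
|Ram(-23, -7)| = 2, even; anisotropic at {7, ∞}.

[7, inf]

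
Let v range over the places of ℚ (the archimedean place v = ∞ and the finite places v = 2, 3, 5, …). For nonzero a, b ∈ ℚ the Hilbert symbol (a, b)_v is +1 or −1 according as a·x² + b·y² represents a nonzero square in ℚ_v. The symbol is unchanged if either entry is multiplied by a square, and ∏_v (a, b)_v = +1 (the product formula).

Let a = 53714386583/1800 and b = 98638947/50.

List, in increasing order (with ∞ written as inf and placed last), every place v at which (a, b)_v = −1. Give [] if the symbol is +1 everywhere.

Mod squares: a ≡ 755854, b ≡ 21919766. Check v ∈ {∞, 2, 3, 5, 11, 13, 17, 29, 43, 47}.
v=∞: 755854 > 0 and 21919766 > 0  ⇒  (a,b)_∞ = +1.
v=47: a=47^1·(≡7), b=47^1·(≡19) mod 47; (7|47)=+1, (19|47)=-1; (−1)^{1·1·23}·(+1)^1·(-1)^1 = +1.
v=13: a=13^2·(≡6), b=13^0·(≡11) mod 13; (6|13)=-1, (11|13)=-1; (−1)^{2·0·6}·(-1)^0·(-1)^2 = +1.
v=5: a=5^-2·(≡4), b=5^-2·(≡1) mod 5; (4|5)=+1, (1|5)=+1; (−1)^{-2·-2·2}·(+1)^-2·(+1)^-2 = +1.
v=43: a=43^1·(≡32), b=43^1·(≡38) mod 43; (32|43)=-1, (38|43)=+1; (−1)^{1·1·21}·(-1)^1·(+1)^1 = +1.
v=11: a=11^1·(≡2), b=11^1·(≡9) mod 11; (2|11)=-1, (9|11)=+1; (−1)^{1·1·5}·(-1)^1·(+1)^1 = +1.
v=3: a=3^-2·(≡1), b=3^2·(≡2) mod 3; (1|3)=+1, (2|3)=-1; (−1)^{-2·2·1}·(+1)^2·(-1)^-2 = +1.
v=17: a=17^1·(≡14), b=17^1·(≡13) mod 17; (14|17)=-1, (13|17)=+1; (−1)^{1·1·8}·(-1)^1·(+1)^1 = -1.
v=29: a=29^2·(≡17), b=29^1·(≡12) mod 29; (17|29)=-1, (12|29)=-1; (−1)^{2·1·14}·(-1)^1·(-1)^2 = -1.
v=2: v_2(a)=-3, v_2(b)=-1; units ≡ 7, 3 (mod 8); ε·ε+αω+βω = 1·1+-3·1+-1·0 ≡ 0  ⇒  (a,b)_2 = +1.
Ram(755854, 21919766) = {17, 29}; no ℚ_17-point on the conic.

[17, 29]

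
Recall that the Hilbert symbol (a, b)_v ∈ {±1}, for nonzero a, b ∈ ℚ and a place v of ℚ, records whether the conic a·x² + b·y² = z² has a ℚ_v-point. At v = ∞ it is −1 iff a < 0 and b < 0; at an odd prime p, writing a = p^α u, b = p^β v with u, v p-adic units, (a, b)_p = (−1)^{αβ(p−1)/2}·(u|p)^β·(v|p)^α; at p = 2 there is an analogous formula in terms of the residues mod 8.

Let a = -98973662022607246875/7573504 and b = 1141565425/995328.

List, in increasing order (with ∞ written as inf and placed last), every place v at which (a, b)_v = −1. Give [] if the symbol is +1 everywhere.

Mod squares: a ≡ -1155, b ≡ 6699. Check v ∈ {∞, 2, 3, 5, 7, 11, 13, 17, 29, 43}.
v=43: a=43^-2·(≡36), b=43^0·(≡7) mod 43; (36|43)=+1, (7|43)=-1; (−1)^{-2·0·21}·(+1)^0·(-1)^-2 = +1.
v=7: a=7^3·(≡6), b=7^1·(≡5) mod 7; (6|7)=-1, (5|7)=-1; (−1)^{3·1·3}·(-1)^1·(-1)^3 = -1.
v=2: v_2(a)=-12, v_2(b)=-12; units ≡ 5, 3 (mod 8); ε·ε+αω+βω = 0·1+-12·1+-12·1 ≡ 0  ⇒  (a,b)_2 = +1.
v=∞: -1155 < 0 and 6699 > 0  ⇒  (a,b)_∞ = +1.
v=11: a=11^1·(≡4), b=11^3·(≡4) mod 11; (4|11)=+1, (4|11)=+1; (−1)^{1·3·5}·(+1)^3·(+1)^1 = -1.
v=3: a=3^5·(≡2), b=3^-5·(≡1) mod 3; (2|3)=-1, (1|3)=+1; (−1)^{5·-5·1}·(-1)^-5·(+1)^5 = +1.
v=5: a=5^5·(≡4), b=5^2·(≡4) mod 5; (4|5)=+1, (4|5)=+1; (−1)^{5·2·2}·(+1)^2·(+1)^5 = +1.
v=29: a=29^4·(≡22), b=29^1·(≡13) mod 29; (22|29)=+1, (13|29)=+1; (−1)^{4·1·14}·(+1)^1·(+1)^4 = +1.
v=17: a=17^2·(≡2), b=17^0·(≡9) mod 17; (2|17)=+1, (9|17)=+1; (−1)^{2·0·8}·(+1)^0·(+1)^2 = +1.
v=13: a=13^2·(≡11), b=13^2·(≡10) mod 13; (11|13)=-1, (10|13)=+1; (−1)^{2·2·6}·(-1)^2·(+1)^2 = +1.
|Ram(-1155, 6699)| = 2, even; anisotropic at {7, 11}.

[7, 11]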